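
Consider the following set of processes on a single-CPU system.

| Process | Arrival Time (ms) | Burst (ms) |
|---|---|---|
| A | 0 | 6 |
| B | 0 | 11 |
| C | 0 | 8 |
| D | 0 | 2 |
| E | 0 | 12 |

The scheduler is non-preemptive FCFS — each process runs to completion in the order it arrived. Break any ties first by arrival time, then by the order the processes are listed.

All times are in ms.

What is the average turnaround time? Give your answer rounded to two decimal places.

Gantt: | A 0-6 | B 6-17 | C 17-25 | D 25-27 | E 27-39 |
Completion: A=6  B=17  C=25  D=27  E=39
Turnaround (C−A): A=6  B=17  C=25  D=27  E=39
Turnaround times: A=6, B=17, C=25, D=27, E=39
Average turnaround = (6+17+25+27+39) / 5 = 114/5 = 22.80

22.80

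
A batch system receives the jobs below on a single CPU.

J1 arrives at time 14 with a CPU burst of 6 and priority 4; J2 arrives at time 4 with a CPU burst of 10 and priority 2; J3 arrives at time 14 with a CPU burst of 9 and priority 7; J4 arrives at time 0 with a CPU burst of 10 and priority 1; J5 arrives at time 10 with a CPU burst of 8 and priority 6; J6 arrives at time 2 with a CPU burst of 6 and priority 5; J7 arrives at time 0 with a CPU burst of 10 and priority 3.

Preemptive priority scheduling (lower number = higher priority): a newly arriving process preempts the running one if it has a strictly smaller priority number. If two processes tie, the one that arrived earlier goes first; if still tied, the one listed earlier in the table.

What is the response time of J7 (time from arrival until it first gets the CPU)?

Gantt: | J4 0-10 | J2 10-20 | J7 20-30 | J1 30-36 | J6 36-42 | J5 42-50 | J3 50-59 |
Completion: J1=36  J2=20  J3=59  J4=10  J5=50  J6=42  J7=30
Turnaround (C−A): J1=22  J2=16  J3=45  J4=10  J5=40  J6=40  J7=30
Response(J7) = first start − arrival = 20 − 0 = 20

20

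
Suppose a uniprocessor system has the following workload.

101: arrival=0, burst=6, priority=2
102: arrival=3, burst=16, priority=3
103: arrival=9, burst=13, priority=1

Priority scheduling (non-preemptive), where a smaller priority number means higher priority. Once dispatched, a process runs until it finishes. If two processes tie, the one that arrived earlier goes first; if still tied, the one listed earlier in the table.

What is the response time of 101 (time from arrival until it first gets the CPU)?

0

Schedule: | 101 0-6 | 102 6-22 | 103 22-35 |
Completion: 101=6  102=22  103=35
Turnaround (C−A): 101=6  102=19  103=26
Response(101) = first start − arrival = 0 − 0 = 0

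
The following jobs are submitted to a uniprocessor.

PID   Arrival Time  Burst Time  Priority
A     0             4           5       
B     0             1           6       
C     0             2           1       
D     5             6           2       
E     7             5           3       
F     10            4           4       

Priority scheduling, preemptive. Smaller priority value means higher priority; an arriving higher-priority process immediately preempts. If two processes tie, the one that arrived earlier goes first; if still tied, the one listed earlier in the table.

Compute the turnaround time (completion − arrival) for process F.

10

Schedule: | C 0-2 | A 2-5 | D 5-11 | E 11-16 | F 16-20 | A 20-21 | B 21-22 |
Completion: A=21  B=22  C=2  D=11  E=16  F=20
Turnaround(F) = completion − arrival = 20 − 10 = 10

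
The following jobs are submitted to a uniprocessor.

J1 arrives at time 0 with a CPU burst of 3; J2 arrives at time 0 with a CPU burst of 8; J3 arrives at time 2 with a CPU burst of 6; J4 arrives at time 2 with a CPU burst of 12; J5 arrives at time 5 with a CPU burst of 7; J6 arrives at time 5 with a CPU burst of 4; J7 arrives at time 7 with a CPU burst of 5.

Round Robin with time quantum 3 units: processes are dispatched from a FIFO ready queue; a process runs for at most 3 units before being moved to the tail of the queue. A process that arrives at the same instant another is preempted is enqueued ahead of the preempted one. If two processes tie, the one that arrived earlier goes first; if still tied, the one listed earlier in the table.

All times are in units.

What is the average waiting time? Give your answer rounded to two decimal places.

Timeline: | J1 0-3 | J2 3-6 | J3 6-9 | J4 9-12 | J5 12-15 | J6 15-18 | J2 18-21 | J7 21-24 | J3 24-27 | J4 27-30 | J5 30-33 | J6 33-34 | J2 34-36 | J7 36-38 | J4 38-41 | J5 41-42 | J4 42-45 |
Completion: J1=3  J2=36  J3=27  J4=45  J5=42  J6=34  J7=38
Waiting times: J1=0, J2=28, J3=19, J4=31, J5=30, J6=25, J7=26
Average waiting = (0+28+19+31+30+25+26) / 7 = 159/7 = 22.71

22.71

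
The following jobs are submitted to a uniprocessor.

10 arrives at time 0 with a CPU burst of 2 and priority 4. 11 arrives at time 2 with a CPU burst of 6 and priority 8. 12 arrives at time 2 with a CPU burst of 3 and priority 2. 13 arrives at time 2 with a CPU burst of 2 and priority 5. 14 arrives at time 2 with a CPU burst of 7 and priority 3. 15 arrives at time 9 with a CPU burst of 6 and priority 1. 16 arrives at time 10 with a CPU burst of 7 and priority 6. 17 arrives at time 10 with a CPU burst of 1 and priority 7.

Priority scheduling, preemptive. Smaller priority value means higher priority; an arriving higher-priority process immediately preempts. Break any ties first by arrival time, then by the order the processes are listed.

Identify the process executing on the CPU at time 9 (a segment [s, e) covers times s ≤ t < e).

15

Timeline: | 10 0-2 | 12 2-5 | 14 5-9 | 15 9-15 | 14 15-18 | 13 18-20 | 16 20-27 | 17 27-28 | 11 28-34 |
Completion: 10=2  11=34  12=5  13=20  14=18  15=15  16=27  17=28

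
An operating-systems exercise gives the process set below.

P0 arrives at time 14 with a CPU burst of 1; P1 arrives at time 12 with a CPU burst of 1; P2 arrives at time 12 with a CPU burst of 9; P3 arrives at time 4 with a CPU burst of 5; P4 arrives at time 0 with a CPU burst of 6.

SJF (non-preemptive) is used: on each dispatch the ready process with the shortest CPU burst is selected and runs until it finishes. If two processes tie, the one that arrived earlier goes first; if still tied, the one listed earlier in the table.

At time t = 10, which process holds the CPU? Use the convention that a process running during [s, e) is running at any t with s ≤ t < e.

Schedule: | P4 0-6 | P3 6-11 | idle 11-12 | P1 12-13 | P2 13-22 | P0 22-23 |
Completion: P0=23  P1=13  P2=22  P3=11  P4=6
Turnaround (C−A): P0=9  P1=1  P2=10  P3=7  P4=6

P3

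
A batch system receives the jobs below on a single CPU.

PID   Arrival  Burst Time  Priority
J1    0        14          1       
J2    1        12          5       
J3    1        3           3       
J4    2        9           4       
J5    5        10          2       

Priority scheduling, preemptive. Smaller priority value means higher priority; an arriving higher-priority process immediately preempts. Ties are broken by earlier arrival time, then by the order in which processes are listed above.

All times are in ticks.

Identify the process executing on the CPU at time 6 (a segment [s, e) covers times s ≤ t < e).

Schedule: | J1 0-14 | J5 14-24 | J3 24-27 | J4 27-36 | J2 36-48 |
Completion: J1=14  J2=48  J3=27  J4=36  J5=24
Turnaround (C−A): J1=14  J2=47  J3=26  J4=34  J5=19

J1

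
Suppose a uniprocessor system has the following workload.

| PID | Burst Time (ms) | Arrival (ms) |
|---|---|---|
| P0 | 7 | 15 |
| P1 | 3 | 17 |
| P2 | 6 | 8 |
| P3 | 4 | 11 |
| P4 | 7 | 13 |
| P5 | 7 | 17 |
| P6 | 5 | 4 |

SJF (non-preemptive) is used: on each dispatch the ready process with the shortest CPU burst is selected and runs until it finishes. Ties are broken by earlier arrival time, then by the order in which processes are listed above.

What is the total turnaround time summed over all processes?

88

Gantt: | idle 0-4 | P6 4-9 | P2 9-15 | P3 15-19 | P1 19-22 | P4 22-29 | P0 29-36 | P5 36-43 |
Completion: P0=36  P1=22  P2=15  P3=19  P4=29  P5=43  P6=9
Turnaround (C−A): P0=21  P1=5  P2=7  P3=8  P4=16  P5=26  P6=5
Turnaround = completion − arrival: P0=21, P1=5, P2=7, P3=8, P4=16, P5=26, P6=5
Total turnaround = 21 + 5 + 7 + 8 + 16 + 26 + 5 = 88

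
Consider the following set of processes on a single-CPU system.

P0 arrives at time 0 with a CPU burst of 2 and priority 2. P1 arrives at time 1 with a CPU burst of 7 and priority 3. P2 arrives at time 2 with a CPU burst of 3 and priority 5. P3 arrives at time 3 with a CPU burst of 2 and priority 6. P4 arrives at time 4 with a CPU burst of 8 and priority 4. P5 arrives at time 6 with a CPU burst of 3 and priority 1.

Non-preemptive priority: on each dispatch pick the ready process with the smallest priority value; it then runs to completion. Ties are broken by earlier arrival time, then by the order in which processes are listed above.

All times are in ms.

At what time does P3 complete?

25

Gantt: | P0 0-2 | P1 2-9 | P5 9-12 | P4 12-20 | P2 20-23 | P3 23-25 |
Completion: P0=2  P1=9  P2=23  P3=25  P4=20  P5=12
Turnaround (C−A): P0=2  P1=8  P2=21  P3=22  P4=16  P5=6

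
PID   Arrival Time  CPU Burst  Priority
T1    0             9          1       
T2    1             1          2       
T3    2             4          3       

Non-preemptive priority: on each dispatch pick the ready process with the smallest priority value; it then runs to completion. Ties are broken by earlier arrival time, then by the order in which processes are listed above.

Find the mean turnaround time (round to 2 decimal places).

Timeline: | T1 0-9 | T2 9-10 | T3 10-14 |
Completion: T1=9  T2=10  T3=14
Turnaround (C−A): T1=9  T2=9  T3=12
Turnaround times: T1=9, T2=9, T3=12
Average turnaround = (9+9+12) / 3 = 30/3 = 10.00

10.00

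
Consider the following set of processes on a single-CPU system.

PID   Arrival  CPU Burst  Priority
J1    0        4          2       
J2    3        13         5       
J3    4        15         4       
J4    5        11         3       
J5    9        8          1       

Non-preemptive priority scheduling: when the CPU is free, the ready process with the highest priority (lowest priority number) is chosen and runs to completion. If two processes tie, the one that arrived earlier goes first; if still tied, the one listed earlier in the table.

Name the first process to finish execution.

Timeline: | J1 0-4 | J3 4-19 | J5 19-27 | J4 27-38 | J2 38-51 |
Completion: J1=4  J2=51  J3=19  J4=38  J5=27
Turnaround (C−A): J1=4  J2=48  J3=15  J4=33  J5=18
Finish order: J1 → J3 → J5 → J4 → J2

J1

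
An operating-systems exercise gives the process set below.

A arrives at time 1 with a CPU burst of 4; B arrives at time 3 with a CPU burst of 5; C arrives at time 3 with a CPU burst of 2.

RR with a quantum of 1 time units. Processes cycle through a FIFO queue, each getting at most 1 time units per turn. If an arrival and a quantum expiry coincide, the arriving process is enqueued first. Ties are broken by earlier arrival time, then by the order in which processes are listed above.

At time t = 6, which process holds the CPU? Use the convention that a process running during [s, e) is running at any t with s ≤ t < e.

B

Timeline: | idle 0-1 | A 1-3 | B 3-4 | C 4-5 | A 5-6 | B 6-7 | C 7-8 | A 8-9 | B 9-12 |
Completion: A=9  B=12  C=8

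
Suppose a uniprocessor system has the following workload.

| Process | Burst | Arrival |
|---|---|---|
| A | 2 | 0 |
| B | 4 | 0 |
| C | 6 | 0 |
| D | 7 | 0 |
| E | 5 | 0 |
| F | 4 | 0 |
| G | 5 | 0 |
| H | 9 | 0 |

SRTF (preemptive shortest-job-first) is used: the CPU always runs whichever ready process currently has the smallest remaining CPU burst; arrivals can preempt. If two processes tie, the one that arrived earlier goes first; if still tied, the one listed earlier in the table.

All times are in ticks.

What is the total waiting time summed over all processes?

112

Gantt: | A 0-2 | B 2-6 | F 6-10 | E 10-15 | G 15-20 | C 20-26 | D 26-33 | H 33-42 |
Completion: A=2  B=6  C=26  D=33  E=15  F=10  G=20  H=42
Turnaround (C−A): A=2  B=6  C=26  D=33  E=15  F=10  G=20  H=42
Waiting = turnaround − burst: A=0, B=2, C=20, D=26, E=10, F=6, G=15, H=33
Total waiting = 0 + 2 + 20 + 26 + 10 + 6 + 15 + 33 = 112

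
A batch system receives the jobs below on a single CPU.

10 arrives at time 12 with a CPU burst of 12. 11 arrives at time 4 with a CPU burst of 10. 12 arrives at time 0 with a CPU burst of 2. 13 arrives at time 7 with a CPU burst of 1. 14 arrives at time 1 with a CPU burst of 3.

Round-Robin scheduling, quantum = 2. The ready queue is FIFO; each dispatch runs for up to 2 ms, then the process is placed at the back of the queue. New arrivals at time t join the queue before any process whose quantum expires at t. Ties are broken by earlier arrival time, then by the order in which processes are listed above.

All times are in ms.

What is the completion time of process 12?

Gantt: | 12 0-2 | 14 2-4 | 11 4-6 | 14 6-7 | 11 7-9 | 13 9-10 | 11 10-12 | 10 12-14 | 11 14-16 | 10 16-18 | 11 18-20 | 10 20-28 |
Completion: 10=28  11=20  12=2  13=10  14=7
Turnaround (C−A): 10=16  11=16  12=2  13=3  14=6

2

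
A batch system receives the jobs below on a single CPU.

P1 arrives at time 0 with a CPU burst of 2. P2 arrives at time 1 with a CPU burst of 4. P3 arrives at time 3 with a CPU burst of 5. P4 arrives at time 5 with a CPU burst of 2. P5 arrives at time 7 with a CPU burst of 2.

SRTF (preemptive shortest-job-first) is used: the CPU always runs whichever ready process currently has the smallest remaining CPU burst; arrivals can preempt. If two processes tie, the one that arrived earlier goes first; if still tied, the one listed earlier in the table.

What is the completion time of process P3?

15

Schedule: | P1 0-2 | P2 2-6 | P4 6-8 | P5 8-10 | P3 10-15 |
Completion: P1=2  P2=6  P3=15  P4=8  P5=10
Turnaround (C−A): P1=2  P2=5  P3=12  P4=3  P5=3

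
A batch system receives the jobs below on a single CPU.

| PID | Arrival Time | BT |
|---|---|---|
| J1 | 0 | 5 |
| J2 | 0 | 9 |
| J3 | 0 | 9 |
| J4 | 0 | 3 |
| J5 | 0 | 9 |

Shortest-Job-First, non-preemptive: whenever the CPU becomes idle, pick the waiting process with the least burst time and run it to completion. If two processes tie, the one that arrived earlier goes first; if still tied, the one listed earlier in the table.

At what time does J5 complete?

35

Schedule: | J4 0-3 | J1 3-8 | J2 8-17 | J3 17-26 | J5 26-35 |
Completion: J1=8  J2=17  J3=26  J4=3  J5=35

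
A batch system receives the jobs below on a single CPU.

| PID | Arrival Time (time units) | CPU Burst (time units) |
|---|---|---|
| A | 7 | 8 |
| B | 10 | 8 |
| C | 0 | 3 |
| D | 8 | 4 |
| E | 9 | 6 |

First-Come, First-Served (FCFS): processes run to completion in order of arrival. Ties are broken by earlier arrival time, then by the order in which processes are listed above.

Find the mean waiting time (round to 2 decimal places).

Timeline: | C 0-3 | idle 3-7 | A 7-15 | D 15-19 | E 19-25 | B 25-33 |
Completion: A=15  B=33  C=3  D=19  E=25
Turnaround (C−A): A=8  B=23  C=3  D=11  E=16
Waiting times: A=0, B=15, C=0, D=7, E=10
Average waiting = (0+15+0+7+10) / 5 = 32/5 = 6.40

6.40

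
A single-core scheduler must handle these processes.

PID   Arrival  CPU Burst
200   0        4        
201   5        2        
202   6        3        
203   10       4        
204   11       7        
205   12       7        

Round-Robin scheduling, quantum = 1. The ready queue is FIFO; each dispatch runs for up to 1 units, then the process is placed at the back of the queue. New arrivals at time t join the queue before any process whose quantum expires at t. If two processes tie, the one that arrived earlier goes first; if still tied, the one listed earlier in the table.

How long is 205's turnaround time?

Timeline: | 200 0-4 | idle 4-5 | 201 5-6 | 202 6-7 | 201 7-8 | 202 8-10 | 203 10-11 | 204 11-12 | 203 12-13 | 205 13-14 | 204 14-15 | 203 15-16 | 205 16-17 | 204 17-18 | 203 18-19 | 205 19-20 | 204 20-21 | 205 21-22 | 204 22-23 | 205 23-24 | 204 24-25 | 205 25-26 | 204 26-27 | 205 27-28 |
Completion: 200=4  201=8  202=10  203=19  204=27  205=28
Turnaround (C−A): 200=4  201=3  202=4  203=9  204=16  205=16
Turnaround(205) = completion − arrival = 28 − 12 = 16

16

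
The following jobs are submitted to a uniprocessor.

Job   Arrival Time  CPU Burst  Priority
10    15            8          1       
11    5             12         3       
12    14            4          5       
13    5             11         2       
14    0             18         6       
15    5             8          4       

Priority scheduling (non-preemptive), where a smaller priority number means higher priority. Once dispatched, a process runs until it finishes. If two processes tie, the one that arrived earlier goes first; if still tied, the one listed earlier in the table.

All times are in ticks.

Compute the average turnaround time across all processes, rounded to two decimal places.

34.00

Gantt: | 14 0-18 | 10 18-26 | 13 26-37 | 11 37-49 | 15 49-57 | 12 57-61 |
Completion: 10=26  11=49  12=61  13=37  14=18  15=57
Turnaround times: 10=11, 11=44, 12=47, 13=32, 14=18, 15=52
Average turnaround = (11+44+47+32+18+52) / 6 = 204/6 = 34.00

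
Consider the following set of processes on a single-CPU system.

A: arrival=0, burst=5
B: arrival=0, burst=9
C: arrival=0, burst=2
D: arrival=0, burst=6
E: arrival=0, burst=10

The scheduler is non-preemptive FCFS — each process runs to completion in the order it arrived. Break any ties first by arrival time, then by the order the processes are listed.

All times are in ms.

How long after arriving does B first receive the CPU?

5

Timeline: | A 0-5 | B 5-14 | C 14-16 | D 16-22 | E 22-32 |
Completion: A=5  B=14  C=16  D=22  E=32
Response(B) = first start − arrival = 5 − 0 = 5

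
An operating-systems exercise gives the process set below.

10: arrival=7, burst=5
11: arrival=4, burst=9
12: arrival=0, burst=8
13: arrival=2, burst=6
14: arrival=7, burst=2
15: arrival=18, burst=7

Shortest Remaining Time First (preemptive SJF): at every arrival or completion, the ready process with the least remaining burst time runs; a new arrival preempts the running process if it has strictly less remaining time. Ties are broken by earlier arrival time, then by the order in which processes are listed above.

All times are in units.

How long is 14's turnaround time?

3

Timeline: | 12 0-8 | 14 8-10 | 10 10-15 | 13 15-21 | 15 21-28 | 11 28-37 |
Completion: 10=15  11=37  12=8  13=21  14=10  15=28
Turnaround(14) = completion − arrival = 10 − 7 = 3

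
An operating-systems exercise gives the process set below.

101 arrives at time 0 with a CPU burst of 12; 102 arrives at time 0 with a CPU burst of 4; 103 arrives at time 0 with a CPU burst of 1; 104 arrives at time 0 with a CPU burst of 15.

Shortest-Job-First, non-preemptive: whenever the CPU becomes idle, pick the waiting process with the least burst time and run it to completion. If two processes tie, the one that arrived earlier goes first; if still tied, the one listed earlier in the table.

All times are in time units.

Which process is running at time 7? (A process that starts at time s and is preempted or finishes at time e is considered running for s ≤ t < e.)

101

Timeline: | 103 0-1 | 102 1-5 | 101 5-17 | 104 17-32 |
Completion: 101=17  102=5  103=1  104=32
Turnaround (C−A): 101=17  102=5  103=1  104=32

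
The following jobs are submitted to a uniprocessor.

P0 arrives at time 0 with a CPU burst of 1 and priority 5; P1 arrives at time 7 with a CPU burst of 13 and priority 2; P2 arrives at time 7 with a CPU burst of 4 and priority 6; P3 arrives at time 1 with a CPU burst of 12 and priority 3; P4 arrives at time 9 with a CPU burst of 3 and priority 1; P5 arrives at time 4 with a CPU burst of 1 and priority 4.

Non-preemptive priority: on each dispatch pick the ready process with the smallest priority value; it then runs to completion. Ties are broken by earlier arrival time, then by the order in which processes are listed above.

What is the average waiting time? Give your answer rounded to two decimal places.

10.17

Timeline: | P0 0-1 | P3 1-13 | P4 13-16 | P1 16-29 | P5 29-30 | P2 30-34 |
Completion: P0=1  P1=29  P2=34  P3=13  P4=16  P5=30
Turnaround (C−A): P0=1  P1=22  P2=27  P3=12  P4=7  P5=26
Waiting times: P0=0, P1=9, P2=23, P3=0, P4=4, P5=25
Average waiting = (0+9+23+0+4+25) / 6 = 61/6 = 10.17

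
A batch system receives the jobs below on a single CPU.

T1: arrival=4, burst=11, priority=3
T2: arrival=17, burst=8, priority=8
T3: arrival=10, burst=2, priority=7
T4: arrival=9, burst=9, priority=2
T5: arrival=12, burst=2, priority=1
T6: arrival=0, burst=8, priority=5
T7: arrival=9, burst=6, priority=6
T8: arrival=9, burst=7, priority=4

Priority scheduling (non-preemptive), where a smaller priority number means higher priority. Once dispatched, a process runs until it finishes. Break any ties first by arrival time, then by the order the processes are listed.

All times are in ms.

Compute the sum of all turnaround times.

186

Gantt: | T6 0-8 | T1 8-19 | T5 19-21 | T4 21-30 | T8 30-37 | T7 37-43 | T3 43-45 | T2 45-53 |
Completion: T1=19  T2=53  T3=45  T4=30  T5=21  T6=8  T7=43  T8=37
Turnaround (C−A): T1=15  T2=36  T3=35  T4=21  T5=9  T6=8  T7=34  T8=28
Turnaround = completion − arrival: T1=15, T2=36, T3=35, T4=21, T5=9, T6=8, T7=34, T8=28
Total turnaround = 15 + 36 + 35 + 21 + 9 + 8 + 34 + 28 = 186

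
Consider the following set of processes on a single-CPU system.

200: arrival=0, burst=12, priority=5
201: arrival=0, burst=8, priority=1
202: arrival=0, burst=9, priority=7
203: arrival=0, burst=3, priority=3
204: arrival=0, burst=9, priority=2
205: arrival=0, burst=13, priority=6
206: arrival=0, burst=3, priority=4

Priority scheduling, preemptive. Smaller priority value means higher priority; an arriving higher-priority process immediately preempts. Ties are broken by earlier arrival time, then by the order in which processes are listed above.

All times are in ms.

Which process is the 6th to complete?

205

Timeline: | 201 0-8 | 204 8-17 | 203 17-20 | 206 20-23 | 200 23-35 | 205 35-48 | 202 48-57 |
Completion: 200=35  201=8  202=57  203=20  204=17  205=48  206=23
Turnaround (C−A): 200=35  201=8  202=57  203=20  204=17  205=48  206=23
Finish order: 201 → 204 → 203 → 206 → 200 → 205 → 202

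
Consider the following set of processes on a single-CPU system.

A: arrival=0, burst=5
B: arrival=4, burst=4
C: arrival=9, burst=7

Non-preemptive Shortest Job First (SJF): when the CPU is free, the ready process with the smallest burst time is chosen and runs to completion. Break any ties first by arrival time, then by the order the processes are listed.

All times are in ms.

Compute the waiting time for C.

Schedule: | A 0-5 | B 5-9 | C 9-16 |
Completion: A=5  B=9  C=16
Turnaround (C−A): A=5  B=5  C=7
Waiting(C) = turnaround − burst = 7 − 7 = 0

0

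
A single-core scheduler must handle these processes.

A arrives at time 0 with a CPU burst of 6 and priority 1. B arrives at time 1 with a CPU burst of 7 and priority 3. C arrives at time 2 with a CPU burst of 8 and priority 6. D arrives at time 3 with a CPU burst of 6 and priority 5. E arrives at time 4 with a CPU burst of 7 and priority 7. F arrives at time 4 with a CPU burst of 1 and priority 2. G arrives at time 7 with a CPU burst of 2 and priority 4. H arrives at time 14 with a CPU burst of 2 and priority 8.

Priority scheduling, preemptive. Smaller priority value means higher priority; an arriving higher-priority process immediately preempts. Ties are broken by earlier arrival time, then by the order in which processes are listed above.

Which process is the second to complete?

F

Schedule: | A 0-6 | F 6-7 | B 7-14 | G 14-16 | D 16-22 | C 22-30 | E 30-37 | H 37-39 |
Completion: A=6  B=14  C=30  D=22  E=37  F=7  G=16  H=39
Turnaround (C−A): A=6  B=13  C=28  D=19  E=33  F=3  G=9  H=25
Finish order: A → F → B → G → D → C → E → H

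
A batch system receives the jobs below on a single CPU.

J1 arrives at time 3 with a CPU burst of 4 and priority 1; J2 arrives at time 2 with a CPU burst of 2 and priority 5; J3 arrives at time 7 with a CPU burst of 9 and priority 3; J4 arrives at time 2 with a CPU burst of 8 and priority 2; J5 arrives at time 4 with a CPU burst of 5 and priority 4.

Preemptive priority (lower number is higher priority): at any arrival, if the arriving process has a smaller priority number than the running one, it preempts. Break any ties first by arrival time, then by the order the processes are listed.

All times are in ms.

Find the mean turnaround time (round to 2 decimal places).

Schedule: | idle 0-2 | J4 2-3 | J1 3-7 | J4 7-14 | J3 14-23 | J5 23-28 | J2 28-30 |
Completion: J1=7  J2=30  J3=23  J4=14  J5=28
Turnaround times: J1=4, J2=28, J3=16, J4=12, J5=24
Average turnaround = (4+28+16+12+24) / 5 = 84/5 = 16.80

16.80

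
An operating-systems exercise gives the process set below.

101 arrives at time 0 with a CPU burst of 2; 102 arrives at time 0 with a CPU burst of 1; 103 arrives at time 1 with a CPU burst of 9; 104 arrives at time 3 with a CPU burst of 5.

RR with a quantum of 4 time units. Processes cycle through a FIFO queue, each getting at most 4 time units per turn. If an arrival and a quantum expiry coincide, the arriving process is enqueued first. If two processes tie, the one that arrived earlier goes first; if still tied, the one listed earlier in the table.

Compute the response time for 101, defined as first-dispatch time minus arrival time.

Timeline: | 101 0-2 | 102 2-3 | 103 3-7 | 104 7-11 | 103 11-15 | 104 15-16 | 103 16-17 |
Completion: 101=2  102=3  103=17  104=16
Turnaround (C−A): 101=2  102=3  103=16  104=13
Response(101) = first start − arrival = 0 − 0 = 0

0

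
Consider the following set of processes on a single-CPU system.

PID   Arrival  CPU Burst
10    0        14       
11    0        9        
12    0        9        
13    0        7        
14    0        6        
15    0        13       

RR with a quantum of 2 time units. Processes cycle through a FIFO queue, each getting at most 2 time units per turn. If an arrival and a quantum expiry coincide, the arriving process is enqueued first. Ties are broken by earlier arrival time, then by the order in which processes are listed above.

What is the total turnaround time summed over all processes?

289

Schedule: | 10 0-2 | 11 2-4 | 12 4-6 | 13 6-8 | 14 8-10 | 15 10-12 | 10 12-14 | 11 14-16 | 12 16-18 | 13 18-20 | 14 20-22 | 15 22-24 | 10 24-26 | 11 26-28 | 12 28-30 | 13 30-32 | 14 32-34 | 15 34-36 | 10 36-38 | 11 38-40 | 12 40-42 | 13 42-43 | 15 43-45 | 10 45-47 | 11 47-48 | 12 48-49 | 15 49-51 | 10 51-53 | 15 53-55 | 10 55-57 | 15 57-58 |
Completion: 10=57  11=48  12=49  13=43  14=34  15=58
Turnaround (C−A): 10=57  11=48  12=49  13=43  14=34  15=58
Turnaround = completion − arrival: 10=57, 11=48, 12=49, 13=43, 14=34, 15=58
Total turnaround = 57 + 48 + 49 + 43 + 34 + 58 = 289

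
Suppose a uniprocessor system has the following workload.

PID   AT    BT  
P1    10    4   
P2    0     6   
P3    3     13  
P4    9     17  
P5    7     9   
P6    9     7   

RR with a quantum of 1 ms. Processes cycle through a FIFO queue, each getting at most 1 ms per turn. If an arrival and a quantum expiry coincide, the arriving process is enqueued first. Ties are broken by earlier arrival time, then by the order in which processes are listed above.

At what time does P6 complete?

41

Gantt: | P2 0-3 | P3 3-4 | P2 4-5 | P3 5-6 | P2 6-7 | P3 7-8 | P5 8-9 | P2 9-10 | P3 10-11 | P4 11-12 | P6 12-13 | P5 13-14 | P1 14-15 | P3 15-16 | P4 16-17 | P6 17-18 | P5 18-19 | P1 19-20 | P3 20-21 | P4 21-22 | P6 22-23 | P5 23-24 | P1 24-25 | P3 25-26 | P4 26-27 | P6 27-28 | P5 28-29 | P1 29-30 | P3 30-31 | P4 31-32 | P6 32-33 | P5 33-34 | P3 34-35 | P4 35-36 | P6 36-37 | P5 37-38 | P3 38-39 | P4 39-40 | P6 40-41 | P5 41-42 | P3 42-43 | P4 43-44 | P5 44-45 | P3 45-46 | P4 46-47 | P3 47-48 | P4 48-56 |
Completion: P1=30  P2=10  P3=48  P4=56  P5=45  P6=41
Turnaround (C−A): P1=20  P2=10  P3=45  P4=47  P5=38  P6=32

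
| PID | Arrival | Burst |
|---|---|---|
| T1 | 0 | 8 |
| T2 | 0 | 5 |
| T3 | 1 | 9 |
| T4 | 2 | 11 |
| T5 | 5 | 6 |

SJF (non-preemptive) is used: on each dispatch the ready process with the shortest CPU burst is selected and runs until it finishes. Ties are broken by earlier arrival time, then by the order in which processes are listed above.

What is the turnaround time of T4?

Schedule: | T2 0-5 | T5 5-11 | T1 11-19 | T3 19-28 | T4 28-39 |
Completion: T1=19  T2=5  T3=28  T4=39  T5=11
Turnaround(T4) = completion − arrival = 39 − 2 = 37

37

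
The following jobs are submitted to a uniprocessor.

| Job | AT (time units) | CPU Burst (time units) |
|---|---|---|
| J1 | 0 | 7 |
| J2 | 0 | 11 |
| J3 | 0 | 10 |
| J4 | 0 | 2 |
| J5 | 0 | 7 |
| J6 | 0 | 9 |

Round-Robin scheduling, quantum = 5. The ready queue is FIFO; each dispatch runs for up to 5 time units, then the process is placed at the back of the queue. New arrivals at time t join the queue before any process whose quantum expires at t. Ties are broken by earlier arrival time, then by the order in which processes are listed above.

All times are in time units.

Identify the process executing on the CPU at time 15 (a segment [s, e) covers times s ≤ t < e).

J4

Timeline: | J1 0-5 | J2 5-10 | J3 10-15 | J4 15-17 | J5 17-22 | J6 22-27 | J1 27-29 | J2 29-34 | J3 34-39 | J5 39-41 | J6 41-45 | J2 45-46 |
Completion: J1=29  J2=46  J3=39  J4=17  J5=41  J6=45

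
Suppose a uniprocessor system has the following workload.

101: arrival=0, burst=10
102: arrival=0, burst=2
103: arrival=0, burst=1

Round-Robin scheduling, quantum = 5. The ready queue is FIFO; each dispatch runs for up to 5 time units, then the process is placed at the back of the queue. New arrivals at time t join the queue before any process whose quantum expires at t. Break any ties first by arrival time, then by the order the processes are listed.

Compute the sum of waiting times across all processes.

Schedule: | 101 0-5 | 102 5-7 | 103 7-8 | 101 8-13 |
Completion: 101=13  102=7  103=8
Turnaround (C−A): 101=13  102=7  103=8
Waiting = turnaround − burst: 101=3, 102=5, 103=7
Total waiting = 3 + 5 + 7 = 15

15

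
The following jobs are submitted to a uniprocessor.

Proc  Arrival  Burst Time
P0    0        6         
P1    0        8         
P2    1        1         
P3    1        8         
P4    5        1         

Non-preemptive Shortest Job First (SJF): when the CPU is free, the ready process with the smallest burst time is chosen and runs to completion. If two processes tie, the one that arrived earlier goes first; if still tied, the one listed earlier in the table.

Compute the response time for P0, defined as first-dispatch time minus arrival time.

Schedule: | P0 0-6 | P2 6-7 | P4 7-8 | P1 8-16 | P3 16-24 |
Completion: P0=6  P1=16  P2=7  P3=24  P4=8
Turnaround (C−A): P0=6  P1=16  P2=6  P3=23  P4=3
Response(P0) = first start − arrival = 0 − 0 = 0

0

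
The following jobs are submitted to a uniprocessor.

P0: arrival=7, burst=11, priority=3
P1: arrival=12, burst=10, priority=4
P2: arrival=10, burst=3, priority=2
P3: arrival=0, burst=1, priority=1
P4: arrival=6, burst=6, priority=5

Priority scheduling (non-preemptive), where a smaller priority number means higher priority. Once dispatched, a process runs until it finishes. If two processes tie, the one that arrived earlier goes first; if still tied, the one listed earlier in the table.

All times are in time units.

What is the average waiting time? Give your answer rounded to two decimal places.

Timeline: | P3 0-1 | idle 1-6 | P4 6-12 | P2 12-15 | P0 15-26 | P1 26-36 |
Completion: P0=26  P1=36  P2=15  P3=1  P4=12
Waiting times: P0=8, P1=14, P2=2, P3=0, P4=0
Average waiting = (8+14+2+0+0) / 5 = 24/5 = 4.80

4.80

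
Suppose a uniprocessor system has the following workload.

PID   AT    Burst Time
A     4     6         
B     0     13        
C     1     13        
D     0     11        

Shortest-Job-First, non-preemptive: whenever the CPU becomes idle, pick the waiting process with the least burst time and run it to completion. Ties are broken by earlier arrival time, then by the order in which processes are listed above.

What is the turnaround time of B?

Gantt: | D 0-11 | A 11-17 | B 17-30 | C 30-43 |
Completion: A=17  B=30  C=43  D=11
Turnaround (C−A): A=13  B=30  C=42  D=11
Turnaround(B) = completion − arrival = 30 − 0 = 30

30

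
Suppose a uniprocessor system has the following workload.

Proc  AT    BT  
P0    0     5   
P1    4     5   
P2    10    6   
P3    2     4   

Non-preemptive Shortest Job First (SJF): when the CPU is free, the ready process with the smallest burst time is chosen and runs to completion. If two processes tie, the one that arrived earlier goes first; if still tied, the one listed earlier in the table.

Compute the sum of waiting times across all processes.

12

Schedule: | P0 0-5 | P3 5-9 | P1 9-14 | P2 14-20 |
Completion: P0=5  P1=14  P2=20  P3=9
Turnaround (C−A): P0=5  P1=10  P2=10  P3=7
Waiting = turnaround − burst: P0=0, P1=5, P2=4, P3=3
Total waiting = 0 + 5 + 4 + 3 = 12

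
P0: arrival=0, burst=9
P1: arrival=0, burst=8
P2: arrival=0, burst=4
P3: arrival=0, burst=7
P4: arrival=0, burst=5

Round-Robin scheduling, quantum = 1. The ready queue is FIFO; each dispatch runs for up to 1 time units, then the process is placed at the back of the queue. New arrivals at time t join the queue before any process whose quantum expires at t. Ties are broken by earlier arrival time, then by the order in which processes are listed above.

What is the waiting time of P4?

19

Gantt: | P0 0-1 | P1 1-2 | P2 2-3 | P3 3-4 | P4 4-5 | P0 5-6 | P1 6-7 | P2 7-8 | P3 8-9 | P4 9-10 | P0 10-11 | P1 11-12 | P2 12-13 | P3 13-14 | P4 14-15 | P0 15-16 | P1 16-17 | P2 17-18 | P3 18-19 | P4 19-20 | P0 20-21 | P1 21-22 | P3 22-23 | P4 23-24 | P0 24-25 | P1 25-26 | P3 26-27 | P0 27-28 | P1 28-29 | P3 29-30 | P0 30-31 | P1 31-32 | P0 32-33 |
Completion: P0=33  P1=32  P2=18  P3=30  P4=24
Turnaround (C−A): P0=33  P1=32  P2=18  P3=30  P4=24
Waiting(P4) = turnaround − burst = 24 − 5 = 19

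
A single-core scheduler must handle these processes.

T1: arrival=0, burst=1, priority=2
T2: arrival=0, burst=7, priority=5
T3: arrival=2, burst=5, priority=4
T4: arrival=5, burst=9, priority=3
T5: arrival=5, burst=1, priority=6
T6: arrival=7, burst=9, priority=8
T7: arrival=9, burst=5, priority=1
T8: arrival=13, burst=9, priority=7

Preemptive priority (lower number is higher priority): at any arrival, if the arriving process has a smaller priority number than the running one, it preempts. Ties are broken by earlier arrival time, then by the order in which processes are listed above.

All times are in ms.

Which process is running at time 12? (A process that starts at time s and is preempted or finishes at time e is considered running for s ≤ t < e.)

Timeline: | T1 0-1 | T2 1-2 | T3 2-5 | T4 5-9 | T7 9-14 | T4 14-19 | T3 19-21 | T2 21-27 | T5 27-28 | T8 28-37 | T6 37-46 |
Completion: T1=1  T2=27  T3=21  T4=19  T5=28  T6=46  T7=14  T8=37
Turnaround (C−A): T1=1  T2=27  T3=19  T4=14  T5=23  T6=39  T7=5  T8=24

T7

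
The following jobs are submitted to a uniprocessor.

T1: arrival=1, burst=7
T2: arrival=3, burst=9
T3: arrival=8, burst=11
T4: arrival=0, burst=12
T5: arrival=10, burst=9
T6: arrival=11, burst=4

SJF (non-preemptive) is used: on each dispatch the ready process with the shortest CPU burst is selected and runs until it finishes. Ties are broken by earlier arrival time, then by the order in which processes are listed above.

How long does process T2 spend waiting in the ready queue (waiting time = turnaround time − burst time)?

Gantt: | T4 0-12 | T6 12-16 | T1 16-23 | T2 23-32 | T5 32-41 | T3 41-52 |
Completion: T1=23  T2=32  T3=52  T4=12  T5=41  T6=16
Waiting(T2) = turnaround − burst = 29 − 9 = 20

20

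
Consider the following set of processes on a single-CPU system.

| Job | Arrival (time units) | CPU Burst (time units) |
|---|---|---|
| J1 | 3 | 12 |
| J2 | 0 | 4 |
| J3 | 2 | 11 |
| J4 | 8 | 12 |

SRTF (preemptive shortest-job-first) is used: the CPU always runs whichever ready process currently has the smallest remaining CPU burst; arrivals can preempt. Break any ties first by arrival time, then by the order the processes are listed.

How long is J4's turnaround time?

Schedule: | J2 0-4 | J3 4-15 | J1 15-27 | J4 27-39 |
Completion: J1=27  J2=4  J3=15  J4=39
Turnaround (C−A): J1=24  J2=4  J3=13  J4=31
Turnaround(J4) = completion − arrival = 39 − 8 = 31

31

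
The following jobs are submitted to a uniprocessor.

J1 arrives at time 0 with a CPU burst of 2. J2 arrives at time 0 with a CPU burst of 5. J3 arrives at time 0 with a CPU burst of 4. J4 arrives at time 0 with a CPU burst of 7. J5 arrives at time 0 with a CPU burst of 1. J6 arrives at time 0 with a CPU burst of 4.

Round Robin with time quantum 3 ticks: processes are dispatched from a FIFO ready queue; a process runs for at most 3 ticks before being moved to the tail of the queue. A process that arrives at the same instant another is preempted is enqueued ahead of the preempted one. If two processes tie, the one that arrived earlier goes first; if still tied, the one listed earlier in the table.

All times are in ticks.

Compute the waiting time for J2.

Gantt: | J1 0-2 | J2 2-5 | J3 5-8 | J4 8-11 | J5 11-12 | J6 12-15 | J2 15-17 | J3 17-18 | J4 18-21 | J6 21-22 | J4 22-23 |
Completion: J1=2  J2=17  J3=18  J4=23  J5=12  J6=22
Turnaround (C−A): J1=2  J2=17  J3=18  J4=23  J5=12  J6=22
Waiting(J2) = turnaround − burst = 17 − 5 = 12

12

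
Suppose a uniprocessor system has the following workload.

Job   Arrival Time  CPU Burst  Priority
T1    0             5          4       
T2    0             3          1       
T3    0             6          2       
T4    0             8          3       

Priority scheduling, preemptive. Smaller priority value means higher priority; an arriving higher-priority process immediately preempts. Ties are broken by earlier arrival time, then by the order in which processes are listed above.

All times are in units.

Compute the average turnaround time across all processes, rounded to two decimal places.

Schedule: | T2 0-3 | T3 3-9 | T4 9-17 | T1 17-22 |
Completion: T1=22  T2=3  T3=9  T4=17
Turnaround times: T1=22, T2=3, T3=9, T4=17
Average turnaround = (22+3+9+17) / 4 = 51/4 = 12.75

12.75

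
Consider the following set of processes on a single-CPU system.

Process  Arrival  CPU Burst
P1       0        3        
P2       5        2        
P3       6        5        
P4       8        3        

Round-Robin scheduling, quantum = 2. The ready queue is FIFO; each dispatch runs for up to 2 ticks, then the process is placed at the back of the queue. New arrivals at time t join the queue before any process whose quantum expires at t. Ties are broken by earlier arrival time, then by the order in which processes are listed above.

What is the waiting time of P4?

Schedule: | P1 0-3 | idle 3-5 | P2 5-7 | P3 7-9 | P4 9-11 | P3 11-13 | P4 13-14 | P3 14-15 |
Completion: P1=3  P2=7  P3=15  P4=14
Waiting(P4) = turnaround − burst = 6 − 3 = 3

3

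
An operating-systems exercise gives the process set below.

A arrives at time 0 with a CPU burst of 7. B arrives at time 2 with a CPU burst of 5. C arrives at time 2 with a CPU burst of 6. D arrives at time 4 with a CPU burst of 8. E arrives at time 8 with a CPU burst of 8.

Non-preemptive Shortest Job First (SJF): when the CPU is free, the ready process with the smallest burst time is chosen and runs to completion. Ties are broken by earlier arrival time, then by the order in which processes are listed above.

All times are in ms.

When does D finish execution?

Timeline: | A 0-7 | B 7-12 | C 12-18 | D 18-26 | E 26-34 |
Completion: A=7  B=12  C=18  D=26  E=34
Turnaround (C−A): A=7  B=10  C=16  D=22  E=26

26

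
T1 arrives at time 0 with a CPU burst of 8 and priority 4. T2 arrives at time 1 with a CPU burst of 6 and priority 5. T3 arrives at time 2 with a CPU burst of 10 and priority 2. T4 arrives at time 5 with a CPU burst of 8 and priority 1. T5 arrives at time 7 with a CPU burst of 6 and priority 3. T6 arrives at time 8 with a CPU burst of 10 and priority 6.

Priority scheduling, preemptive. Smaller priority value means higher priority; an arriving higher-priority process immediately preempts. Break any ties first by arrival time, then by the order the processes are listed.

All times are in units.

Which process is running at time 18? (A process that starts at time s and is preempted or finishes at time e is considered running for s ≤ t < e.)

T3

Gantt: | T1 0-2 | T3 2-5 | T4 5-13 | T3 13-20 | T5 20-26 | T1 26-32 | T2 32-38 | T6 38-48 |
Completion: T1=32  T2=38  T3=20  T4=13  T5=26  T6=48
Turnaround (C−A): T1=32  T2=37  T3=18  T4=8  T5=19  T6=40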